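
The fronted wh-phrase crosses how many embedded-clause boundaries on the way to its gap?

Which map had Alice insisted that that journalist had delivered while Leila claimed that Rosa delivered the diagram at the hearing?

"which map" is extracted from the object of "delivered".
Boundaries crossed, outermost first: [that] — 1 in total.

1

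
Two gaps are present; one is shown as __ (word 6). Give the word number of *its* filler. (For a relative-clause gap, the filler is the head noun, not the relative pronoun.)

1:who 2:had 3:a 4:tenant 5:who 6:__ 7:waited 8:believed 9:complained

The marked gap is inside the relative clause, the subject of "waited".
Its filler is the head noun "tenant" (via "who"), at word 4.
(The other dependency links word 1 to a gap after word 8.)

4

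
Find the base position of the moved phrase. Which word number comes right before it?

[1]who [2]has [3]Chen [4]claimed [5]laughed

4

The displaced element is "who" (word 1).
It is linked across 1 clause boundary (Ø).
It functions as the subject of "laughed", so the gap sits immediately after word 4 ("claimed").
Base order: Chen has claimed that who laughed.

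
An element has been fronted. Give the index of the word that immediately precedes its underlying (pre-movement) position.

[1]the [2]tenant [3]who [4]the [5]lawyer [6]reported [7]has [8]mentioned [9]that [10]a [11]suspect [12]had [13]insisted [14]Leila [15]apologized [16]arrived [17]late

6

The displaced element is "the tenant" (word 2).
It is linked across 1 clause boundary (Ø).
It functions as the subject of "mentioned", so the gap sits immediately after word 6 ("reported").
Base order: The lawyer reported that the tenant has mentioned that a suspect had insisted Leila apologized.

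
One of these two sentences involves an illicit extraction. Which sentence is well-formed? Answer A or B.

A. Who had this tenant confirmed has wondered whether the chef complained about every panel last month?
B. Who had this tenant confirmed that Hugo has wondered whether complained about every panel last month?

A

In B, the wh-phrase is extracted from inside a wh-island (introduced by "whether"), which blocks movement.
In A, the extraction path crosses only that-complement boundaries, which are transparent.
So A is grammatical.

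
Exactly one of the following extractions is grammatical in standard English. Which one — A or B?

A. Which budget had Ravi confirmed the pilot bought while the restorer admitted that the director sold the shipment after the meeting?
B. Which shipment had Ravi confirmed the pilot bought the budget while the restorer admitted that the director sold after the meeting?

A

In B, the wh-phrase is extracted from inside an adjunct island (introduced by "while"), which blocks movement.
In A, the extraction path crosses only that-complement boundaries, which are transparent.
So A is grammatical.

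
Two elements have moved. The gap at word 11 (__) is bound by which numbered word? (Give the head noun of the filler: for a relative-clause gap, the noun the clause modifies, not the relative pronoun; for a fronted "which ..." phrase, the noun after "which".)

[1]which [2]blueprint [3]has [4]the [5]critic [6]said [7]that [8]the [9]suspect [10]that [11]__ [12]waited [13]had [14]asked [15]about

The marked gap is inside the relative clause, the subject of "waited".
Its filler is the head noun "suspect" (via "that"), at word 9.
(The other dependency links word 2 to a gap after word 15.)

9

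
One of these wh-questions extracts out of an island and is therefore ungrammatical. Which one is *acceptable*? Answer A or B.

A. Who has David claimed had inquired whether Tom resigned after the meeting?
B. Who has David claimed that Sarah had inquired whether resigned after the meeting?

In B, the wh-phrase is extracted from inside a wh-island (introduced by "whether"), which blocks movement.
In A, the extraction path crosses only that-complement boundaries, which are transparent.
So A is grammatical.

A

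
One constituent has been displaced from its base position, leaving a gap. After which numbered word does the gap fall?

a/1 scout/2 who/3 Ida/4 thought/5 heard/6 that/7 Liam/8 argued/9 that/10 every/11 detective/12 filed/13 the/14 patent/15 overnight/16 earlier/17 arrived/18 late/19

The displaced element is "a scout" (word 2).
It is linked across 1 clause boundary (Ø).
It functions as the subject of "heard", so the gap sits immediately after word 5 ("thought").
Base order: Ida thought that a scout heard that Liam argued that every detective filed the patent overnight earlier.

5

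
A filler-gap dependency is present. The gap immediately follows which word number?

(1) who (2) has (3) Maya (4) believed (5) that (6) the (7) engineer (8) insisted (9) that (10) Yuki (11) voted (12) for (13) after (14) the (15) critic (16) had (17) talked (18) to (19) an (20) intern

12

The displaced element is "who" (word 1).
It is linked across 2 clause boundaries (that → that).
It functions as the object of the preposition "for" of "voted", so the gap sits immediately after word 12 ("for").
Base order: Maya has believed that the engineer insisted that Yuki voted for who after the critic had talked to an intern.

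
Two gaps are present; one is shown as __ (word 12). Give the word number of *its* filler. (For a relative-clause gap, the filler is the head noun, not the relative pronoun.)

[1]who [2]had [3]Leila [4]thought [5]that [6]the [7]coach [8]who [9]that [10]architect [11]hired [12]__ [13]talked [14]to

7

The marked gap is inside the relative clause, the direct object of "hired".
Its filler is the head noun "coach" (via "who"), at word 7.
(The other dependency links word 1 to a gap after word 14.)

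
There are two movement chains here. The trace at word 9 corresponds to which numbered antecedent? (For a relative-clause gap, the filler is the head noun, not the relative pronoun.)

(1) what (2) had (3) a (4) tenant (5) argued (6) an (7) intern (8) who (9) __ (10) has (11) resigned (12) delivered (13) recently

7

The marked gap is inside the relative clause, the subject of "resigned".
Its filler is the head noun "intern" (via "who"), at word 7.
(The other dependency links word 1 to a gap after word 12.)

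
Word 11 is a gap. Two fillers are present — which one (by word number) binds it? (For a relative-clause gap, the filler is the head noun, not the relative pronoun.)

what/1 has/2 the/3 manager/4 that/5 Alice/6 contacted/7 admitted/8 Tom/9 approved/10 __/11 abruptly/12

The marked gap is the direct object of "approved".
Its filler is the fronted wh-phrase "what", at word 1.
(The other dependency links word 4 to a gap after word 7.)

1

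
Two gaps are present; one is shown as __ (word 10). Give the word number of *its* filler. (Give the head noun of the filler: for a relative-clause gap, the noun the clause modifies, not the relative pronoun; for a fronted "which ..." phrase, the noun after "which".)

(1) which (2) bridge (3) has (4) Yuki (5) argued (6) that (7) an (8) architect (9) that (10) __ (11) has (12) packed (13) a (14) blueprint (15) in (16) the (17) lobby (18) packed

8

The marked gap is inside the relative clause, the subject of "packed".
Its filler is the head noun "architect" (via "that"), at word 8.
(The other dependency links word 2 to a gap after word 18.)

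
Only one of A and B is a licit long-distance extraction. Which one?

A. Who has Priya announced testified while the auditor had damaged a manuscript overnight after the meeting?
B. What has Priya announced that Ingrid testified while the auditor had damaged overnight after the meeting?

A

In B, the wh-phrase is extracted from inside an adjunct island (introduced by "while"), which blocks movement.
In A, the extraction path crosses only that-complement boundaries, which are transparent.
So A is grammatical.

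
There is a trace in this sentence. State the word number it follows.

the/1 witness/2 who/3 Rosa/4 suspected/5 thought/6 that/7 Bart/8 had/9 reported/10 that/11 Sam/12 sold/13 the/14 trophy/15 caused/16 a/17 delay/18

The displaced element is "the witness" (word 2).
It is linked across 1 clause boundary (Ø).
It functions as the subject of "thought", so the gap sits immediately after word 5 ("suspected").
Base order: Rosa suspected that the witness thought that Bart had reported that Sam sold the trophy.

5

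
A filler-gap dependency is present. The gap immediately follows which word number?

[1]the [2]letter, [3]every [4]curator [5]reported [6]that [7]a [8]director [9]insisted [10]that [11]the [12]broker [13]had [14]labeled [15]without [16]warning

14

The displaced element is "the letter" (word 2).
It is linked across 2 clause boundaries (that → that).
It functions as the direct object of "labeled", so the gap sits immediately after word 14 ("labeled").
Base order: Every curator reported that a director insisted that the broker had labeled the letter without warning.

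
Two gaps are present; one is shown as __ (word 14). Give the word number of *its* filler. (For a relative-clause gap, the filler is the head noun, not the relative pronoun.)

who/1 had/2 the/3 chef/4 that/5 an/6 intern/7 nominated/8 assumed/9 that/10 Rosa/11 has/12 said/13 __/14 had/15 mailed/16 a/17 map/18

1

The marked gap is the subject of "mailed".
Its filler is the fronted wh-phrase "who", at word 1.
(The other dependency links word 4 to a gap after word 8.)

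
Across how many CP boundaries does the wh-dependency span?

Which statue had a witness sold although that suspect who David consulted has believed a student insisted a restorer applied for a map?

0

"which statue" originates inside the matrix clause — no clause boundary is crossed.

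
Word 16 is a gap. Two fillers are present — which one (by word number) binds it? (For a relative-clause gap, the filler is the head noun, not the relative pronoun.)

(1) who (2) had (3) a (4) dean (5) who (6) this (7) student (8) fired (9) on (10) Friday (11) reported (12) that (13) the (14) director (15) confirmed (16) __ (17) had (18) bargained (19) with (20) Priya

1

The marked gap is the subject of "bargained".
Its filler is the fronted wh-phrase "who", at word 1.
(The other dependency links word 4 to a gap after word 8.)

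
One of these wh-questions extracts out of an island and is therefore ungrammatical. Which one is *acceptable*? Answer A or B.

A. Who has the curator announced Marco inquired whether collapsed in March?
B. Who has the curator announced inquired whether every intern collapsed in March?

B

In A, the wh-phrase is extracted from inside a wh-island (introduced by "whether"), which blocks movement.
In B, the extraction path crosses only that-complement boundaries, which are transparent.
So B is grammatical.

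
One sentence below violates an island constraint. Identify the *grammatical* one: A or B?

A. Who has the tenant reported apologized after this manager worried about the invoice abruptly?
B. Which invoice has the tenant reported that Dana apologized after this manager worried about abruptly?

A

In B, the wh-phrase is extracted from inside an adjunct island (introduced by "after"), which blocks movement.
In A, the extraction path crosses only that-complement boundaries, which are transparent.
So A is grammatical.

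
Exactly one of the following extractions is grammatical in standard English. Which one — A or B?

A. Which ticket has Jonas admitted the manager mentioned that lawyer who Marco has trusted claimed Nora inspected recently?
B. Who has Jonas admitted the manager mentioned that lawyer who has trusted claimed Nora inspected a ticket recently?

In B, the wh-phrase is extracted from inside a complex-NP island (relative clause) (introduced by "who"), which blocks movement.
In A, the extraction path crosses only that-complement boundaries, which are transparent.
So A is grammatical.

A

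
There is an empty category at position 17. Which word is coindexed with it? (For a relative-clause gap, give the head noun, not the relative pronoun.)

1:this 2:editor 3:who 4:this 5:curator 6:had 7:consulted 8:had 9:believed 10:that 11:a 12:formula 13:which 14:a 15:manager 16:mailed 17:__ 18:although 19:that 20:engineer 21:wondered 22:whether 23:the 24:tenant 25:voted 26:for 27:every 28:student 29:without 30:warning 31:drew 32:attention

12

The gap at 17 is the object of "mailed", inside a relative clause.
The relative pronoun is "which" (word 13); it is bound by the head noun immediately before it.
Its filler is the head noun "formula", at word 12.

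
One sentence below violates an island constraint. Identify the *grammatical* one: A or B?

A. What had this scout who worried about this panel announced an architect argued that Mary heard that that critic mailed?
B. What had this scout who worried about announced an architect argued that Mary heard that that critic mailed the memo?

A

In B, the wh-phrase is extracted from inside a complex-NP island (relative clause) (introduced by "who"), which blocks movement.
In A, the extraction path crosses only that-complement boundaries, which are transparent.
So A is grammatical.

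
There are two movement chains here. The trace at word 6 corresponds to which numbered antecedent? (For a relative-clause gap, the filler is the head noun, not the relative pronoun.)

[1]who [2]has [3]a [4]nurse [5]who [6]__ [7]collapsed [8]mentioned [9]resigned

The marked gap is inside the relative clause, the subject of "collapsed".
Its filler is the head noun "nurse" (via "who"), at word 4.
(The other dependency links word 1 to a gap after word 8.)

4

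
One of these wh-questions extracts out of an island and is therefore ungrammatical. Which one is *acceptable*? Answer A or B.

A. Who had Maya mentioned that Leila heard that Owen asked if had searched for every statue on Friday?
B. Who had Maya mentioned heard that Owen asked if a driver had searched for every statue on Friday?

In A, the wh-phrase is extracted from inside a wh-island (introduced by "if"), which blocks movement.
In B, the extraction path crosses only that-complement boundaries, which are transparent.
So B is grammatical.

B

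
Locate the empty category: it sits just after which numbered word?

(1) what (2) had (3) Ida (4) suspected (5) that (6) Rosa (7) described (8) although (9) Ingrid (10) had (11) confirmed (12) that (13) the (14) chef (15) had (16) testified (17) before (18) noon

The displaced element is "what" (word 1).
It is linked across 1 clause boundary (that).
It functions as the direct object of "described", so the gap sits immediately after word 7 ("described").
Base order: Ida had suspected that Rosa described what although Ingrid had confirmed that the chef had testified before noon.

7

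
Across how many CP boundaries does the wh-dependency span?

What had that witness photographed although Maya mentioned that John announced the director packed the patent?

"what" originates inside the matrix clause — no clause boundary is crossed.

0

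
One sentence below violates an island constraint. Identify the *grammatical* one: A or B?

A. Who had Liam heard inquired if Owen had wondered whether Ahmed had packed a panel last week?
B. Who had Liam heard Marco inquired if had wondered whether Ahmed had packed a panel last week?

In B, the wh-phrase is extracted from inside a wh-island (introduced by "if"), which blocks movement.
In A, the extraction path crosses only that-complement boundaries, which are transparent.
So A is grammatical.

A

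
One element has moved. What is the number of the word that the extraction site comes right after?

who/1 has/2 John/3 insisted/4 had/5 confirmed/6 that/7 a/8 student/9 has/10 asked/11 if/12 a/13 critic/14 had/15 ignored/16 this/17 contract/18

The displaced element is "who" (word 1).
It is linked across 1 clause boundary (Ø).
It functions as the subject of "confirmed", so the gap sits immediately after word 4 ("insisted").
Base order: John has insisted that who had confirmed that a student has asked if a critic had ignored this contract.

4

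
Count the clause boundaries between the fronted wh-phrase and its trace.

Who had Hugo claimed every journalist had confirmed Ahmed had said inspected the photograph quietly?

3

"who" is extracted from the subject of "inspected".
Boundaries crossed, outermost first: [Ø], [Ø], [Ø] — 3 in total.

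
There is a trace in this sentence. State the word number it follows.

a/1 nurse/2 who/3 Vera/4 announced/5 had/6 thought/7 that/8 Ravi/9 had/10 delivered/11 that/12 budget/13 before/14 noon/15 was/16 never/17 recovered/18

5

The displaced element is "a nurse" (word 2).
It is linked across 1 clause boundary (Ø).
It functions as the subject of "thought", so the gap sits immediately after word 5 ("announced").
Base order: Vera announced that a nurse had thought that Ravi had delivered that budget before noon.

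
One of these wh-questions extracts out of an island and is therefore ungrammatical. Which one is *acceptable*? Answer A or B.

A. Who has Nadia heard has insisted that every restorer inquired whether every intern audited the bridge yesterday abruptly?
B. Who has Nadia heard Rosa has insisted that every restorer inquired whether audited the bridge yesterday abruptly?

In B, the wh-phrase is extracted from inside a wh-island (introduced by "whether"), which blocks movement.
In A, the extraction path crosses only that-complement boundaries, which are transparent.
So A is grammatical.

A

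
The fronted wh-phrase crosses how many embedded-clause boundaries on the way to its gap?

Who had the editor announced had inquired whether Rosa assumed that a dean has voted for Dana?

"who" is extracted from the subject of "inquired".
Boundaries crossed, outermost first: [Ø] — 1 in total.

1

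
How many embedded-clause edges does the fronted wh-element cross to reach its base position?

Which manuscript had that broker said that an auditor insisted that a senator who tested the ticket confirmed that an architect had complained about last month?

3

"which manuscript" is extracted from the PP object of "complained".
Boundaries crossed, outermost first: [that], [that], [that] — 3 in total.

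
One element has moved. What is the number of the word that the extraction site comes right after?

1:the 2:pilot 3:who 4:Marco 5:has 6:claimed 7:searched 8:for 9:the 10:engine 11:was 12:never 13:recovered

6

The displaced element is "the pilot" (word 2).
It is linked across 1 clause boundary (Ø).
It functions as the subject of "searched", so the gap sits immediately after word 6 ("claimed").
Base order: Marco has claimed that the pilot searched for the engine.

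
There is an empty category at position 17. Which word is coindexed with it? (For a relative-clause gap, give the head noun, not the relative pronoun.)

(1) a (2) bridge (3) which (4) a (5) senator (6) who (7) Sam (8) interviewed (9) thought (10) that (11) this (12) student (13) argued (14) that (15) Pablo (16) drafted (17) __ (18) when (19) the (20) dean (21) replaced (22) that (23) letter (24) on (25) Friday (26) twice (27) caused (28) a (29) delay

The gap at 17 is the object of "drafted", inside a relative clause.
The relative pronoun is "which" (word 3); it is bound by the head noun immediately before it.
Its filler is the head noun "bridge", at word 2.

2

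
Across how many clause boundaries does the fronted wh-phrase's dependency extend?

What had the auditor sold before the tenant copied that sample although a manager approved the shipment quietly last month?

0

"what" originates inside the matrix clause — no clause boundary is crossed.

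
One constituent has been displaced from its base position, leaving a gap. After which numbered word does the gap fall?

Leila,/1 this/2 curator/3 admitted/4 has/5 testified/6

The displaced element is "Leila" (word 1).
It is linked across 1 clause boundary (Ø).
It functions as the subject of "testified", so the gap sits immediately after word 4 ("admitted").
Base order: This curator admitted that Leila has testified.

4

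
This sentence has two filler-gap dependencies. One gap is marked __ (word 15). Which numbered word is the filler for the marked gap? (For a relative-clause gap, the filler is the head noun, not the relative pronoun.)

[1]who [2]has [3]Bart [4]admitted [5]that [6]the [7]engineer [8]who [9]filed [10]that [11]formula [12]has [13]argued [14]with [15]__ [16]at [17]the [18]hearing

The marked gap is the object of the preposition "with" of "argued".
Its filler is the fronted wh-phrase "who", at word 1.
(The other dependency links word 7 to a gap after word 8.)

1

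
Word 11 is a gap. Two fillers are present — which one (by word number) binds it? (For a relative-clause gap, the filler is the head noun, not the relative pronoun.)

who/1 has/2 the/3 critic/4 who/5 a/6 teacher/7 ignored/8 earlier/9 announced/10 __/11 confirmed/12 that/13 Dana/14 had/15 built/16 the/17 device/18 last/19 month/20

1

The marked gap is the subject of "confirmed".
Its filler is the fronted wh-phrase "who", at word 1.
(The other dependency links word 4 to a gap after word 8.)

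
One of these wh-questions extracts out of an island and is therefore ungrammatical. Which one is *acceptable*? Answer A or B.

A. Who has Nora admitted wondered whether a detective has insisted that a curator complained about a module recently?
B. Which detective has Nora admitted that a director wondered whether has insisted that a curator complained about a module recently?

In B, the wh-phrase is extracted from inside a wh-island (introduced by "whether"), which blocks movement.
In A, the extraction path crosses only that-complement boundaries, which are transparent.
So A is grammatical.

A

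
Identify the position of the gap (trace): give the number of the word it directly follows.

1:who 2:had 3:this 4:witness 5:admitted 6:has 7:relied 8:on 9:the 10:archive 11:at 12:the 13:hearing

The displaced element is "who" (word 1).
It is linked across 1 clause boundary (Ø).
It functions as the subject of "relied", so the gap sits immediately after word 5 ("admitted").
Base order: This witness had admitted that who has relied on the archive at the hearing.

5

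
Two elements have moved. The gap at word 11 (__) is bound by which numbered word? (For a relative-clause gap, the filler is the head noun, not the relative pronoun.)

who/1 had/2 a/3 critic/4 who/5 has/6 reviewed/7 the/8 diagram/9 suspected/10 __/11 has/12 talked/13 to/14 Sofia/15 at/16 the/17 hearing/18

The marked gap is the subject of "talked".
Its filler is the fronted wh-phrase "who", at word 1.
(The other dependency links word 4 to a gap after word 5.)

1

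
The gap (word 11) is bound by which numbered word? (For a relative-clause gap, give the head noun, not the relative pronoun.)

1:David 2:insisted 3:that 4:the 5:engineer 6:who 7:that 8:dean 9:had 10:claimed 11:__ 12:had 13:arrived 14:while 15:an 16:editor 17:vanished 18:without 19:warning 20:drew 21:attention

The gap at 11 is the subject of "arrived", inside a relative clause.
The relative pronoun is "who" (word 6); it is bound by the head noun immediately before it.
Its filler is the head noun "engineer", at word 5.

5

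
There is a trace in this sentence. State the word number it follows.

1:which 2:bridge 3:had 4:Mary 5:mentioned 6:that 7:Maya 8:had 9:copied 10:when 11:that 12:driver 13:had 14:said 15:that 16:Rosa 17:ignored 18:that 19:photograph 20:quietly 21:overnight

9

The displaced element is "which bridge" (word 2).
It is linked across 1 clause boundary (that).
It functions as the direct object of "copied", so the gap sits immediately after word 9 ("copied").
Base order: Mary had mentioned that Maya had copied which bridge when that driver had said that Rosa ignored that photograph quietly overnight.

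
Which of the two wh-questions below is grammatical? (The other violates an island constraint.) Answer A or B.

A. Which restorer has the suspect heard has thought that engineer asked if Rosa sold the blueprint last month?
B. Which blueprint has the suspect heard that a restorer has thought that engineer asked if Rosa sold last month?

A

In B, the wh-phrase is extracted from inside a wh-island (introduced by "if"), which blocks movement.
In A, the extraction path crosses only that-complement boundaries, which are transparent.
So A is grammatical.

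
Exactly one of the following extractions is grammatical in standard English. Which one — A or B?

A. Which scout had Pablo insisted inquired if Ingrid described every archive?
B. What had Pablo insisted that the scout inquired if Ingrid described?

A

In B, the wh-phrase is extracted from inside a wh-island (introduced by "if"), which blocks movement.
In A, the extraction path crosses only that-complement boundaries, which are transparent.
So A is grammatical.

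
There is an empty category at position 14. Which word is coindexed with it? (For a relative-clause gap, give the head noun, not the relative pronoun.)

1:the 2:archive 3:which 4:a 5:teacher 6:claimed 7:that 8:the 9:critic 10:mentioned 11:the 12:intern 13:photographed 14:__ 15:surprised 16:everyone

The gap at 14 is the object of "photographed", inside a relative clause.
The relative pronoun is "which" (word 3); it is bound by the head noun immediately before it.
Its filler is the head noun "archive", at word 2.

2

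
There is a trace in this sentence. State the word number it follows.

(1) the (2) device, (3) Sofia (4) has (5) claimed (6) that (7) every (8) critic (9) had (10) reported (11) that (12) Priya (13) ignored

The displaced element is "the device" (word 2).
It is linked across 2 clause boundaries (that → that).
It functions as the direct object of "ignored", so the gap sits immediately after word 13 ("ignored").
Base order: Sofia has claimed that every critic had reported that Priya ignored the device.

13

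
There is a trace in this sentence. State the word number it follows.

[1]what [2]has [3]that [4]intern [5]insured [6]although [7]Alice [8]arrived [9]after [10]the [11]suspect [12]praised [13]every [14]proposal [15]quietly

The displaced element is "what" (word 1).
It functions as the direct object of "insured", so the gap sits immediately after word 5 ("insured").
Base order: That intern has insured what although Alice arrived after the suspect praised every proposal quietly.

5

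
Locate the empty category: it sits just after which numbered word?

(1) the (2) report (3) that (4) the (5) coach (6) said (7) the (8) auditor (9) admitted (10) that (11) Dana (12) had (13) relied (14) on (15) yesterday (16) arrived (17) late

The displaced element is "the report" (word 2).
It is linked across 2 clause boundaries (Ø → that).
It functions as the object of the preposition "on" of "relied", so the gap sits immediately after word 14 ("on").
Base order: The coach said the auditor admitted that Dana had relied on the report yesterday.

14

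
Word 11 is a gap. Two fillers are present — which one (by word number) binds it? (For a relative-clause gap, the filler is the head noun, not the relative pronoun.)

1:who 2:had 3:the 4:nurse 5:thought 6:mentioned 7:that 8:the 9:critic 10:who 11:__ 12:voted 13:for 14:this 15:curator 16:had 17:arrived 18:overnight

9

The marked gap is inside the relative clause, the subject of "voted".
Its filler is the head noun "critic" (via "who"), at word 9.
(The other dependency links word 1 to a gap after word 5.)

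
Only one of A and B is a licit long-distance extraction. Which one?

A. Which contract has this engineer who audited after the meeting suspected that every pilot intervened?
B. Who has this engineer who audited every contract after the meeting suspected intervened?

B

In A, the wh-phrase is extracted from inside a complex-NP island (relative clause) (introduced by "who"), which blocks movement.
In B, the extraction path crosses only that-complement boundaries, which are transparent.
So B is grammatical.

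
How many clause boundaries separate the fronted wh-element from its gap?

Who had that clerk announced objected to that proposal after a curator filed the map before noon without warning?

1

"who" is extracted from the subject of "objected".
Boundaries crossed, outermost first: [Ø] — 1 in total.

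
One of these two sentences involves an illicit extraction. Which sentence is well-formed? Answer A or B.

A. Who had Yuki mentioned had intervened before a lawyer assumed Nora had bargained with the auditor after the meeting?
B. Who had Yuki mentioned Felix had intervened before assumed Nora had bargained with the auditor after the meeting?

In B, the wh-phrase is extracted from inside an adjunct island (introduced by "before"), which blocks movement.
In A, the extraction path crosses only that-complement boundaries, which are transparent.
So A is grammatical.

A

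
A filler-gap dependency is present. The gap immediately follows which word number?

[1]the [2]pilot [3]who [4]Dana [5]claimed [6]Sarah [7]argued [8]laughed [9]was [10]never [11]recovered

The displaced element is "the pilot" (word 2).
It is linked across 2 clause boundaries (Ø → Ø).
It functions as the subject of "laughed", so the gap sits immediately after word 7 ("argued").
Base order: Dana claimed Sarah argued that the pilot laughed.

7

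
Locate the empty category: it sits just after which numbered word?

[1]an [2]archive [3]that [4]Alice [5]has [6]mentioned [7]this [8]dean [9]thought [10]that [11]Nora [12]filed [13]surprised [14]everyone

The displaced element is "an archive" (word 2).
It is linked across 2 clause boundaries (Ø → that).
It functions as the direct object of "filed", so the gap sits immediately after word 12 ("filed").
Base order: Alice has mentioned this dean thought that Nora filed an archive.

12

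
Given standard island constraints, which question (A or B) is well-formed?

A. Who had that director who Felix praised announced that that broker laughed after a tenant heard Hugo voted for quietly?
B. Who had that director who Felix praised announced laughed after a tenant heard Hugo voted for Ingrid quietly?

B

In A, the wh-phrase is extracted from inside an adjunct island (introduced by "after"), which blocks movement.
In B, the extraction path crosses only that-complement boundaries, which are transparent.
So B is grammatical.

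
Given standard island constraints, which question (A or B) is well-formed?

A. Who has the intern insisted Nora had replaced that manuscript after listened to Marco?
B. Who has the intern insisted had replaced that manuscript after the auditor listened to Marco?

B

In A, the wh-phrase is extracted from inside an adjunct island (introduced by "after"), which blocks movement.
In B, the extraction path crosses only that-complement boundaries, which are transparent.
So B is grammatical.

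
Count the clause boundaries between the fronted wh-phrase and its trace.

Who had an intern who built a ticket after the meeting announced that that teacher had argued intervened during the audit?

2

"who" is extracted from the subject of "intervened".
Boundaries crossed, outermost first: [that], [Ø] — 2 in total.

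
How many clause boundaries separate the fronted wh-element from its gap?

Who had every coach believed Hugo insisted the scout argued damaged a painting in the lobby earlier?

3

"who" is extracted from the subject of "damaged".
Boundaries crossed, outermost first: [Ø], [Ø], [Ø] — 3 in total.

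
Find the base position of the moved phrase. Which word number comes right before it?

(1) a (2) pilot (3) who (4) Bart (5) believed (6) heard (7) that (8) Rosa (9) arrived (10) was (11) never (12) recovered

5

The displaced element is "a pilot" (word 2).
It is linked across 1 clause boundary (Ø).
It functions as the subject of "heard", so the gap sits immediately after word 5 ("believed").
Base order: Bart believed a pilot heard that Rosa arrived.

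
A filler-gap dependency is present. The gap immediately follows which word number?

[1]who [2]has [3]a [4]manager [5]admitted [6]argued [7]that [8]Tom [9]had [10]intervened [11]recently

The displaced element is "who" (word 1).
It is linked across 1 clause boundary (Ø).
It functions as the subject of "argued", so the gap sits immediately after word 5 ("admitted").
Base order: A manager has admitted that who argued that Tom had intervened recently.

5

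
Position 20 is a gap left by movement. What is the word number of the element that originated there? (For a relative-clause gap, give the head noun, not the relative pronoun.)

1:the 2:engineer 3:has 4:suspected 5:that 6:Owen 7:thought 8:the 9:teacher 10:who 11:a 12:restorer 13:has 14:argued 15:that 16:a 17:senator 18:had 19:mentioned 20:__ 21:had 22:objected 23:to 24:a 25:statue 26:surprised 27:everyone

9

The gap at 20 is the subject of "objected", inside a relative clause.
The relative pronoun is "who" (word 10); it is bound by the head noun immediately before it.
Its filler is the head noun "teacher", at word 9.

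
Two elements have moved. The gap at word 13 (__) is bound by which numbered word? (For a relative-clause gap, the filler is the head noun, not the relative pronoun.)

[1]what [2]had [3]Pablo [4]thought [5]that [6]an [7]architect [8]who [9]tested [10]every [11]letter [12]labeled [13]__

The marked gap is the direct object of "labeled".
Its filler is the fronted wh-phrase "what", at word 1.
(The other dependency links word 7 to a gap after word 8.)

1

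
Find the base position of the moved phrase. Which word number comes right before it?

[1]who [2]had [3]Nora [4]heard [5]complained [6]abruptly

4

The displaced element is "who" (word 1).
It is linked across 1 clause boundary (Ø).
It functions as the subject of "complained", so the gap sits immediately after word 4 ("heard").
Base order: Nora had heard that who complained abruptly.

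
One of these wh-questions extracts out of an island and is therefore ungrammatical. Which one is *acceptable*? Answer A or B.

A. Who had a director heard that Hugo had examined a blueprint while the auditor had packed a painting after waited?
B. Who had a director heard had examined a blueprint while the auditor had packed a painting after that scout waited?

B

In A, the wh-phrase is extracted from inside an adjunct island (introduced by "while"), which blocks movement.
In B, the extraction path crosses only that-complement boundaries, which are transparent.
So B is grammatical.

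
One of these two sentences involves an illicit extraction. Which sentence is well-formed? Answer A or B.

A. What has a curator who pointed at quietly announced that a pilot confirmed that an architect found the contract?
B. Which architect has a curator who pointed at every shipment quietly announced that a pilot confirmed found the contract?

In A, the wh-phrase is extracted from inside a complex-NP island (relative clause) (introduced by "who"), which blocks movement.
In B, the extraction path crosses only that-complement boundaries, which are transparent.
So B is grammatical.

B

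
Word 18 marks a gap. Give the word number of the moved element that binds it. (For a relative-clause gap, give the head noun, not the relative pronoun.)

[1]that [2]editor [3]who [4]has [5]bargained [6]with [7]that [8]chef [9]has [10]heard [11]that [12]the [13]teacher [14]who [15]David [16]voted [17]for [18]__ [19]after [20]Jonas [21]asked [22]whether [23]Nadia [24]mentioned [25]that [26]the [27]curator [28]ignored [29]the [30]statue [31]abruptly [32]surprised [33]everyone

The gap at 18 is the prepositional object of "voted", inside a relative clause.
The relative pronoun is "who" (word 14); it is bound by the head noun immediately before it.
Its filler is the head noun "teacher", at word 13.

13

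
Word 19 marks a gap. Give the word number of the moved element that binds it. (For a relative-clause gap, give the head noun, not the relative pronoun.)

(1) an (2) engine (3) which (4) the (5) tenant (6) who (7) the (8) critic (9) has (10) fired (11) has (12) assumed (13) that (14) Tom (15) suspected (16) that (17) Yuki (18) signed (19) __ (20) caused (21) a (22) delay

The gap at 19 is the object of "signed", inside a relative clause.
The relative pronoun is "which" (word 3); it is bound by the head noun immediately before it.
Its filler is the head noun "engine", at word 2.

2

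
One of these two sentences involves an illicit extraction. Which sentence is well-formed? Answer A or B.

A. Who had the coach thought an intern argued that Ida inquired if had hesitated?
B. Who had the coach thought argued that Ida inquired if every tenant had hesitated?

B

In A, the wh-phrase is extracted from inside a wh-island (introduced by "if"), which blocks movement.
In B, the extraction path crosses only that-complement boundaries, which are transparent.
So B is grammatical.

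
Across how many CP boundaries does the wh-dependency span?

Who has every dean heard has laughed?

1

"who" is extracted from the subject of "laughed".
Boundaries crossed, outermost first: [Ø] — 1 in total.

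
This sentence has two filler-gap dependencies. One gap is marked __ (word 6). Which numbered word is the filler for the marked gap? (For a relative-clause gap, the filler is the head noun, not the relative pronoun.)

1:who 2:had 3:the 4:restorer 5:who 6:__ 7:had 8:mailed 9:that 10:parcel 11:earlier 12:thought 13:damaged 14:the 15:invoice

4

The marked gap is inside the relative clause, the subject of "mailed".
Its filler is the head noun "restorer" (via "who"), at word 4.
(The other dependency links word 1 to a gap after word 12.)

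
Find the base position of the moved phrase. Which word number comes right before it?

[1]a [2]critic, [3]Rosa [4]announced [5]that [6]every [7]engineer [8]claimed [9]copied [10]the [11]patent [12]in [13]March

8

The displaced element is "a critic" (word 2).
It is linked across 2 clause boundaries (that → Ø).
It functions as the subject of "copied", so the gap sits immediately after word 8 ("claimed").
Base order: Rosa announced that every engineer claimed that a critic copied the patent in March.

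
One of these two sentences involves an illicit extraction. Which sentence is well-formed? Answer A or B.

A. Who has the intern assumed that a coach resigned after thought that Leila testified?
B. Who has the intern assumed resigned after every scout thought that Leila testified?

B

In A, the wh-phrase is extracted from inside an adjunct island (introduced by "after"), which blocks movement.
In B, the extraction path crosses only that-complement boundaries, which are transparent.
So B is grammatical.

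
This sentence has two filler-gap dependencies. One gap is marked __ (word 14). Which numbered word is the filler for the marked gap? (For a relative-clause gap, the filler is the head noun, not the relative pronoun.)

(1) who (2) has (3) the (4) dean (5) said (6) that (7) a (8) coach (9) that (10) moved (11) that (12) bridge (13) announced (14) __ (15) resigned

1

The marked gap is the subject of "resigned".
Its filler is the fronted wh-phrase "who", at word 1.
(The other dependency links word 8 to a gap after word 9.)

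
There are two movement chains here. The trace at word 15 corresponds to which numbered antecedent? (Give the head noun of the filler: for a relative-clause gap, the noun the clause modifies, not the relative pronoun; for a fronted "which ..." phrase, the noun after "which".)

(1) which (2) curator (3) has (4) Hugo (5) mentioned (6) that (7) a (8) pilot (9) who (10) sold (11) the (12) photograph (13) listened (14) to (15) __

The marked gap is the object of the preposition "to" of "listened".
Its filler is the fronted wh-phrase "which curator", at word 2.
(The other dependency links word 8 to a gap after word 9.)

2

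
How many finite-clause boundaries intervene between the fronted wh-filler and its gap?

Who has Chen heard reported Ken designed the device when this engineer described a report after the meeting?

1

"who" is extracted from the subject of "reported".
Boundaries crossed, outermost first: [Ø] — 1 in total.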